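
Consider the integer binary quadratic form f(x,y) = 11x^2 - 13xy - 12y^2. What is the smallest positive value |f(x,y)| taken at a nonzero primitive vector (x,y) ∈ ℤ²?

descent: ρ → (-12,13,11)  [lands on river]
river: ρ → (11,9,-14)
river: ρ → (-14,19,6)
river: ρ → (6,17,-17)
river: ρ → (-17,17,6)
river: ρ → (6,19,-14)
river: ρ → (-14,9,11)
river: ρ → (11,13,-12)
river: ρ → (-12,11,12)
river: ρ → (12,13,-11)
river: ρ → (-11,9,14)
river: ρ → (14,19,-6)
river: ρ → (-6,17,17)
river: ρ → (17,17,-6)
river: ρ → (-6,19,14)
river: ρ → (14,9,-11)
river: ρ → (-11,13,12)
river: ρ → (12,11,-12)
closes: descent 1, river 18
min |a| on river = 6

6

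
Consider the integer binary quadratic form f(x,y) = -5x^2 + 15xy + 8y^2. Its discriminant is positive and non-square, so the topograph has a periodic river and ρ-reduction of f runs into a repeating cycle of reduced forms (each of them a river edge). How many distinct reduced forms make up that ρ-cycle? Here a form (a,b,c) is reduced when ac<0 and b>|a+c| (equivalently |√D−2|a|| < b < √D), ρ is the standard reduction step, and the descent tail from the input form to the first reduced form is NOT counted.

D = 385, ⌊√D⌋ = 19
river: ρ → (8,17,-3)
river: ρ → (-3,19,2)
river: ρ → (2,17,-12)
river: ρ → (-12,7,7)
river: ρ → (7,7,-12)
river: ρ → (-12,17,2)
river: ρ → (2,19,-3)
river: ρ → (-3,17,8)
river: ρ → (8,15,-5)
river: ρ → (-5,15,8)
ρ-cycle length = 10 (tail of 0 descent steps not counted)

10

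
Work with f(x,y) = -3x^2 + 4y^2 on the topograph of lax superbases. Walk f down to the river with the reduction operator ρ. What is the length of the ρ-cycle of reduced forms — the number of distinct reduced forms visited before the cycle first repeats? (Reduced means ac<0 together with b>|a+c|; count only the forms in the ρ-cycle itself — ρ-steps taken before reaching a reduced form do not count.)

D = 48, ⌊√D⌋ = 6
descent: ρ → (4,0,-3)
descent: ρ → (-3,6,1)  [lands on river]
river: ρ → (1,6,-3)
ρ-cycle length = 2 (tail of 2 descent steps not counted)

2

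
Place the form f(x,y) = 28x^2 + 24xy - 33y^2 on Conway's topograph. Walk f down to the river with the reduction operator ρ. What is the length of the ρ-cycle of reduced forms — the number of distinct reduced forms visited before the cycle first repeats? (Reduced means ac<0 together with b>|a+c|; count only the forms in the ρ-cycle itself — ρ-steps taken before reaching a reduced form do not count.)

D = 4272, ⌊√D⌋ = 65
river: ρ → (-33,42,19)
river: ρ → (19,34,-41)
river: ρ → (-41,48,12)
river: ρ → (12,48,-41)
river: ρ → (-41,34,19)
river: ρ → (19,42,-33)
river: ρ → (-33,24,28)
river: ρ → (28,32,-29)
river: ρ → (-29,26,31)
river: ρ → (31,36,-24)
river: ρ → (-24,60,7)
river: ρ → (7,52,-56)
river: ρ → (-56,60,3)
river: ρ → (3,60,-56)
river: ρ → (-56,52,7)
river: ρ → (7,60,-24)
river: ρ → (-24,36,31)
river: ρ → (31,26,-29)
river: ρ → (-29,32,28)
river: ρ → (28,24,-33)
ρ-cycle length = 20 (tail of 0 descent steps not counted)

20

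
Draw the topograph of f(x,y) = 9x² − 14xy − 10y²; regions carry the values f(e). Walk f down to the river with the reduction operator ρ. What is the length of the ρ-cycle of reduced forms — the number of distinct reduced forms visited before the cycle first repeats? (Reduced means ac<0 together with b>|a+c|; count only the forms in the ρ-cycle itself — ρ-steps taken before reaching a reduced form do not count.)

D = 556, ⌊√D⌋ = 23
descent: ρ → (-10,14,9)  [lands on river]
river: ρ → (9,22,-2)
river: ρ → (-2,22,9)
river: ρ → (9,14,-10)
river: ρ → (-10,6,13)
river: ρ → (13,20,-3)
river: ρ → (-3,22,6)
river: ρ → (6,14,-15)
river: ρ → (-15,16,5)
river: ρ → (5,14,-18)
river: ρ → (-18,22,1)
river: ρ → (1,22,-18)
river: ρ → (-18,14,5)
river: ρ → (5,16,-15)
river: ρ → (-15,14,6)
river: ρ → (6,22,-3)
river: ρ → (-3,20,13)
river: ρ → (13,6,-10)
ρ-cycle length = 18 (tail of 1 descent step not counted)

18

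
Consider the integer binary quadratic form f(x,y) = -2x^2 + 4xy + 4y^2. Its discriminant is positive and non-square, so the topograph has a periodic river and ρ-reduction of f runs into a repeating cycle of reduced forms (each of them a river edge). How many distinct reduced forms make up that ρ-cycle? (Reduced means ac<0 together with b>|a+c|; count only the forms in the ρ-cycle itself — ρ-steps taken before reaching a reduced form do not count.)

D = 48, ⌊√D⌋ = 6
river: ρ → (4,4,-2)
river: ρ → (-2,4,4)
ρ-cycle length = 2 (tail of 0 descent steps not counted)

2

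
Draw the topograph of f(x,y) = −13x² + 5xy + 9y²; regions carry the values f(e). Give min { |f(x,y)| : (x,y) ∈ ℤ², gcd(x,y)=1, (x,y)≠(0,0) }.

river: ρ → (9,13,-9)
river: ρ → (-9,5,13)
river: ρ → (13,21,-1)
river: ρ → (-1,21,13)
river: ρ → (13,5,-9)
river: ρ → (-9,13,9)
river: ρ → (9,5,-13)
river: ρ → (-13,21,1)
river: ρ → (1,21,-13)
river: ρ → (-13,5,9)
closes: descent 0, river 10
min |a| on river = 1

1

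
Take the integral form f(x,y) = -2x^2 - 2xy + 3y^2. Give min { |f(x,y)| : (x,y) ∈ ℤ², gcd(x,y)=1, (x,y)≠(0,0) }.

descent: ρ → (3,2,-2)  [lands on river]
river: ρ → (-2,2,3)
river: ρ → (3,4,-1)
river: ρ → (-1,4,3)
closes: descent 1, river 4
min |a| on river = 1

1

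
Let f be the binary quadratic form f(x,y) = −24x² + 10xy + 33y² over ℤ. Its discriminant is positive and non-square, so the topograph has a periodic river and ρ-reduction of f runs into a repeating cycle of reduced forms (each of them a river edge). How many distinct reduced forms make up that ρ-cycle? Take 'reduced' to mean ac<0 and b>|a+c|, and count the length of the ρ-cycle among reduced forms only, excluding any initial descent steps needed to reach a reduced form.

D = 3268, ⌊√D⌋ = 57
river: ρ → (33,56,-1)
river: ρ → (-1,56,33)
river: ρ → (33,10,-24)
river: ρ → (-24,38,19)
river: ρ → (19,38,-24)
river: ρ → (-24,10,33)
ρ-cycle length = 6 (tail of 0 descent steps not counted)

6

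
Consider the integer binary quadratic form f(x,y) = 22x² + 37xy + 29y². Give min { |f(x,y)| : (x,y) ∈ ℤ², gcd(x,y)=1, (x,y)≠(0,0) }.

translate: b→-7 (≡37 mod 44), so (22,37,29)→(22,-7,14)
flip: (22,-7,14)→(14,7,22)
reduced (well bottom): (14,7,22) with a≤c, −a<b≤a
well minimum = a = 14

14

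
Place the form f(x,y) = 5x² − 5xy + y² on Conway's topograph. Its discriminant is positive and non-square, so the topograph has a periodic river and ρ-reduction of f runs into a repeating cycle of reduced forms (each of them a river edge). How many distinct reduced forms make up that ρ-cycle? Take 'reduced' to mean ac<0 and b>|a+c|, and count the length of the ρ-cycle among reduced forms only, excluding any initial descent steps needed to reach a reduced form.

D = 5, ⌊√D⌋ = 2
descent: ρ → (1,1,-1)  [lands on river]
river: ρ → (-1,1,1)
ρ-cycle length = 2 (tail of 1 descent step not counted)

2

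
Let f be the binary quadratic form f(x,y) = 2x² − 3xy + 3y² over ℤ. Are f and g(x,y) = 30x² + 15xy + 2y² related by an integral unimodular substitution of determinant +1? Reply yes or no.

D₁ = -15, D₂ = -15
f: translate: b→1 (≡-3 mod 4), so (2,-3,3)→(2,1,2)
f: reduced (well bottom): (2,1,2) with a≤c, −a<b≤a
g: flip: (30,15,2)→(2,-15,30)
g: translate: b→1 (≡-15 mod 4), so (2,-15,30)→(2,1,2)
g: reduced (well bottom): (2,1,2) with a≤c, −a<b≤a
reduced forms (2, 1, 2) vs (2, 1, 2) ⇒ equivalent

yes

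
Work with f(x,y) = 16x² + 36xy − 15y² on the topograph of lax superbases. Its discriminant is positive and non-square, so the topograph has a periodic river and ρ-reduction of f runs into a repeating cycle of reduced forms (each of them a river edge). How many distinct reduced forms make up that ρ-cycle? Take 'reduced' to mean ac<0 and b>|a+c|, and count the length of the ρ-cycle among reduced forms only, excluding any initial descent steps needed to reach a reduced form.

D = 2256, ⌊√D⌋ = 47
river: ρ → (-15,24,28)
river: ρ → (28,32,-11)
river: ρ → (-11,34,25)
river: ρ → (25,16,-20)
river: ρ → (-20,24,21)
river: ρ → (21,18,-23)
river: ρ → (-23,28,16)
river: ρ → (16,36,-15)
ρ-cycle length = 8 (tail of 0 descent steps not counted)

8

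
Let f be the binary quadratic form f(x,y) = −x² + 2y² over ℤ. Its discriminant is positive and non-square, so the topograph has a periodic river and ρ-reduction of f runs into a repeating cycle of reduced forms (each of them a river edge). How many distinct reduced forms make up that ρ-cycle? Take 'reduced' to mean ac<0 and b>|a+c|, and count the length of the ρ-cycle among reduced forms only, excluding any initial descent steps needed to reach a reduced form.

D = 8, ⌊√D⌋ = 2
descent: ρ → (2,0,-1)
descent: ρ → (-1,2,1)  [lands on river]
river: ρ → (1,2,-1)
ρ-cycle length = 2 (tail of 2 descent steps not counted)

2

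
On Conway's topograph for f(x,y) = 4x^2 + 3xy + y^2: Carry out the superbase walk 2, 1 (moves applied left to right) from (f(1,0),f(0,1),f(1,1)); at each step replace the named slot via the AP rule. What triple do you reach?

start (4,1,8) = (f(1,0),f(0,1),f(1,1))
replace slot 2: 2·(4+8) − 1 = 23 → (4,23,8)
replace slot 1: 2·(23+8) − 4 = 58 → (58,23,8)

58,23,8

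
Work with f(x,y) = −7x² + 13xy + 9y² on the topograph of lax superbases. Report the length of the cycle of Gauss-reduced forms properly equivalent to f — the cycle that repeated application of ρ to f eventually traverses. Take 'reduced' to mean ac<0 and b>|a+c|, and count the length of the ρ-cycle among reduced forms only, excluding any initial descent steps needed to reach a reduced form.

D = 421, ⌊√D⌋ = 20
river: ρ → (9,5,-11)
river: ρ → (-11,17,3)
river: ρ → (3,19,-5)
river: ρ → (-5,11,15)
river: ρ → (15,19,-1)
river: ρ → (-1,19,15)
river: ρ → (15,11,-5)
river: ρ → (-5,19,3)
river: ρ → (3,17,-11)
river: ρ → (-11,5,9)
river: ρ → (9,13,-7)
river: ρ → (-7,15,7)
river: ρ → (7,13,-9)
river: ρ → (-9,5,11)
river: ρ → (11,17,-3)
river: ρ → (-3,19,5)
river: ρ → (5,11,-15)
river: ρ → (-15,19,1)
river: ρ → (1,19,-15)
river: ρ → (-15,11,5)
river: ρ → (5,19,-3)
river: ρ → (-3,17,11)
river: ρ → (11,5,-9)
river: ρ → (-9,13,7)
river: ρ → (7,15,-7)
river: ρ → (-7,13,9)
ρ-cycle length = 26 (tail of 0 descent steps not counted)

26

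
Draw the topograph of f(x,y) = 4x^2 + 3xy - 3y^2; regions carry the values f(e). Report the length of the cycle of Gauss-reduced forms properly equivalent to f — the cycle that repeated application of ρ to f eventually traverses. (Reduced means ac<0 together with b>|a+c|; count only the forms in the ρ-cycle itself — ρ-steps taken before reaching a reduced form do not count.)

D = 57, ⌊√D⌋ = 7
river: ρ → (-3,3,4)
river: ρ → (4,5,-2)
river: ρ → (-2,7,1)
river: ρ → (1,7,-2)
river: ρ → (-2,5,4)
river: ρ → (4,3,-3)
ρ-cycle length = 6 (tail of 0 descent steps not counted)

6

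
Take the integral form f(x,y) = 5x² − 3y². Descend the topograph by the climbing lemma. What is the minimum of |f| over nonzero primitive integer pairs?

descent: ρ → (-3,6,2)  [lands on river]
river: ρ → (2,6,-3)
closes: descent 1, river 2
min |a| on river = 2

2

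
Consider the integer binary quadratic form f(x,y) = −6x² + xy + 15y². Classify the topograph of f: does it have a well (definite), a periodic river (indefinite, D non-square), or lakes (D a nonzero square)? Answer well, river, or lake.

D = b²−4ac = 1² − 4·(-6)·15 = 361
D = 19² is a perfect square ⇒ form factors over ℤ ⇒ lakes

lake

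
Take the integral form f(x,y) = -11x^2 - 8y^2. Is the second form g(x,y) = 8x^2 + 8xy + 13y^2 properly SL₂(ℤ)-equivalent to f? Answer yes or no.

D₁ = -352, D₂ = -352
f is negative-definite; reduce −f:
−f: flip: (11,0,8)→(8,0,11)
−f: reduced (well bottom): (8,0,11) with a≤c, −a<b≤a
flip sign back: reduced form of f is (-8,0,-11)
g: reduced (well bottom): (8,8,13) with a≤c, −a<b≤a
reduced forms (-8, 0, -11) vs (8, 8, 13) ⇒ inequivalent

no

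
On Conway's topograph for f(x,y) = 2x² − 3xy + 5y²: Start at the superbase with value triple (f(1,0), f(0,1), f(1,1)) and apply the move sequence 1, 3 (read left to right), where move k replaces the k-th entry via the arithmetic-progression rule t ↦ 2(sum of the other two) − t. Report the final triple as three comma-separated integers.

start (2,5,4) = (f(1,0),f(0,1),f(1,1))
replace slot 1: 2·(5+4) − 2 = 16 → (16,5,4)
replace slot 3: 2·(16+5) − 4 = 38 → (16,5,38)

16,5,38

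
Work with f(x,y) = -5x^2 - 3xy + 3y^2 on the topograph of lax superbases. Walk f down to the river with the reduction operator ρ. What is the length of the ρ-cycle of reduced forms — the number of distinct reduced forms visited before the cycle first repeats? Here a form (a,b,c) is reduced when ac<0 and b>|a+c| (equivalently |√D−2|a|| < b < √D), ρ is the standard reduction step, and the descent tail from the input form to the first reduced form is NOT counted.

D = 69, ⌊√D⌋ = 8
descent: ρ → (3,3,-5)  [lands on river]
river: ρ → (-5,7,1)
river: ρ → (1,7,-5)
river: ρ → (-5,3,3)
ρ-cycle length = 4 (tail of 1 descent step not counted)

4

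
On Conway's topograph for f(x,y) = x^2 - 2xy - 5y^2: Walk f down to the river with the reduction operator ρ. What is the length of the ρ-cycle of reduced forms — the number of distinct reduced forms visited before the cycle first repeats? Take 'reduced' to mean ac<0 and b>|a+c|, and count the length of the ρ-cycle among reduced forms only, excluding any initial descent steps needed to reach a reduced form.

D = 24, ⌊√D⌋ = 4
descent: ρ → (-5,2,1)
descent: ρ → (1,4,-2)  [lands on river]
river: ρ → (-2,4,1)
ρ-cycle length = 2 (tail of 2 descent steps not counted)

2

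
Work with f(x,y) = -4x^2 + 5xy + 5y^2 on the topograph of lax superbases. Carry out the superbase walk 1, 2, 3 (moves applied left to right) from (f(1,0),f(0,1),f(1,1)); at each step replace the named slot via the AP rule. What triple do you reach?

start (-4,5,6) = (f(1,0),f(0,1),f(1,1))
replace slot 1: 2·(5+6) − (-4) = 26 → (26,5,6)
replace slot 2: 2·(26+6) − 5 = 59 → (26,59,6)
replace slot 3: 2·(26+59) − 6 = 164 → (26,59,164)

26,59,164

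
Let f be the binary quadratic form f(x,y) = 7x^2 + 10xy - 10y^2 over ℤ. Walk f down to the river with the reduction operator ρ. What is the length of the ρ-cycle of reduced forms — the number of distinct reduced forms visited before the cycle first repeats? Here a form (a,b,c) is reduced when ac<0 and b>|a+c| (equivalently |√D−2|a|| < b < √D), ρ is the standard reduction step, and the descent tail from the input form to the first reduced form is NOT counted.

D = 380, ⌊√D⌋ = 19
river: ρ → (-10,10,7)
river: ρ → (7,18,-2)
river: ρ → (-2,18,7)
river: ρ → (7,10,-10)
ρ-cycle length = 4 (tail of 0 descent steps not counted)

4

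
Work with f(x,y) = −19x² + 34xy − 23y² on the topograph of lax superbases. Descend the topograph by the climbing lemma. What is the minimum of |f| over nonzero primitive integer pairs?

translate: b→4 (≡-34 mod 38), so (19,-34,23)→(19,4,8)
flip: (19,4,8)→(8,-4,19)
reduced (well bottom): (8,-4,19) with a≤c, −a<b≤a
well minimum |f| = |-8| = 8 (negative-definite)

8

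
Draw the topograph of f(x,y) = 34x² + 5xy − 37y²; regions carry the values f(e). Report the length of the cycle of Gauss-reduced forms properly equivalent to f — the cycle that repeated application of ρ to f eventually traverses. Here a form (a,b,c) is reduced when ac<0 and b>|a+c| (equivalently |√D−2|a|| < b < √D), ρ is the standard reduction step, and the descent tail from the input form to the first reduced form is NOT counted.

D = 5057, ⌊√D⌋ = 71
river: ρ → (-37,69,2)
river: ρ → (2,71,-2)
river: ρ → (-2,69,37)
river: ρ → (37,5,-34)
river: ρ → (-34,63,8)
river: ρ → (8,65,-26)
river: ρ → (-26,39,34)
river: ρ → (34,29,-31)
river: ρ → (-31,33,32)
river: ρ → (32,31,-32)
river: ρ → (-32,33,31)
river: ρ → (31,29,-34)
river: ρ → (-34,39,26)
river: ρ → (26,65,-8)
river: ρ → (-8,63,34)
river: ρ → (34,5,-37)
ρ-cycle length = 16 (tail of 0 descent steps not counted)

16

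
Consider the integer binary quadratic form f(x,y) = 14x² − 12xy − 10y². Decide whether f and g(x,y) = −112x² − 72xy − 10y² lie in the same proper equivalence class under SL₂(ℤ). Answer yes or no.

D₁ = 704, D₂ = 704
river cycle of f (length 8): (-10, 12, 14), (14, 16, -8), (-8, 16, 14), (14, 12, -10), (-10, 8, 16), (16, 24, -2), (-2, 24, 16), (16, 8, -10)
river cycle of g (length 8): (-10, 12, 14), (14, 16, -8), (-8, 16, 14), (14, 12, -10), (-10, 8, 16), (16, 24, -2), (-2, 24, 16), (16, 8, -10)
cycles coincide ⇒ equivalent

yes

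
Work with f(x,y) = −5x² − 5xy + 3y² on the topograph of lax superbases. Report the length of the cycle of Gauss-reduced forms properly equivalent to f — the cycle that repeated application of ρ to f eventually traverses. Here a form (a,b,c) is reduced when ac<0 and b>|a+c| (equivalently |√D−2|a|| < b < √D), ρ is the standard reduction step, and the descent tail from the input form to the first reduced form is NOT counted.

D = 85, ⌊√D⌋ = 9
descent: ρ → (3,5,-5)  [lands on river]
river: ρ → (-5,5,3)
river: ρ → (3,7,-3)
river: ρ → (-3,5,5)
river: ρ → (5,5,-3)
river: ρ → (-3,7,3)
ρ-cycle length = 6 (tail of 1 descent step not counted)

6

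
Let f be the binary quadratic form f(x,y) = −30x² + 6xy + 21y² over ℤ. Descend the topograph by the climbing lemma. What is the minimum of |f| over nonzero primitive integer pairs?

descent: ρ → (21,36,-15)  [lands on river]
river: ρ → (-15,24,33)
river: ρ → (33,42,-6)
river: ρ → (-6,42,33)
river: ρ → (33,24,-15)
river: ρ → (-15,36,21)
river: ρ → (21,48,-3)
river: ρ → (-3,48,21)
closes: descent 1, river 8
min |a| on river = 3

3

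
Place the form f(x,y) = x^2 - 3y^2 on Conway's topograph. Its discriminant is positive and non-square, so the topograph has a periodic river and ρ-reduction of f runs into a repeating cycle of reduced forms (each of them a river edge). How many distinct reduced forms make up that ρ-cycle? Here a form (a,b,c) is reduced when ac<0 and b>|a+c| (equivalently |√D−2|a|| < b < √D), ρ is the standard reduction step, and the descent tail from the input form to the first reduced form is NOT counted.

D = 12, ⌊√D⌋ = 3
descent: ρ → (-3,0,1)
descent: ρ → (1,2,-2)  [lands on river]
river: ρ → (-2,2,1)
ρ-cycle length = 2 (tail of 2 descent steps not counted)

2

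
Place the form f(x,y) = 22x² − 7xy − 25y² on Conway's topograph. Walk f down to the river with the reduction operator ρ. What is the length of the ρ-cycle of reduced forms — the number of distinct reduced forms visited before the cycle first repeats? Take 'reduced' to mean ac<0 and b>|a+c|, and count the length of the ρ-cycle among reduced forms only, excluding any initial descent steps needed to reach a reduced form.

D = 2249, ⌊√D⌋ = 47
descent: ρ → (-25,7,22)  [lands on river]
river: ρ → (22,37,-10)
river: ρ → (-10,43,10)
river: ρ → (10,37,-22)
river: ρ → (-22,7,25)
river: ρ → (25,43,-4)
river: ρ → (-4,45,14)
river: ρ → (14,39,-13)
river: ρ → (-13,39,14)
river: ρ → (14,45,-4)
river: ρ → (-4,43,25)
river: ρ → (25,7,-22)
river: ρ → (-22,37,10)
river: ρ → (10,43,-10)
river: ρ → (-10,37,22)
river: ρ → (22,7,-25)
river: ρ → (-25,43,4)
river: ρ → (4,45,-14)
river: ρ → (-14,39,13)
river: ρ → (13,39,-14)
river: ρ → (-14,45,4)
river: ρ → (4,43,-25)
ρ-cycle length = 22 (tail of 1 descent step not counted)

22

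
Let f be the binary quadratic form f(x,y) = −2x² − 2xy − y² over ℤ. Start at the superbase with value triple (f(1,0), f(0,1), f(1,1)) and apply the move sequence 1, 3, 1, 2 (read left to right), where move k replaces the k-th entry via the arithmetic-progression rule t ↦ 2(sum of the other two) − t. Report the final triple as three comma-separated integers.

start (-2,-1,-5) = (f(1,0),f(0,1),f(1,1))
replace slot 1: 2·((-1)+(-5)) − (-2) = -10 → (-10,-1,-5)
replace slot 3: 2·((-10)+(-1)) − (-5) = -17 → (-10,-1,-17)
replace slot 1: 2·((-1)+(-17)) − (-10) = -26 → (-26,-1,-17)
replace slot 2: 2·((-26)+(-17)) − (-1) = -85 → (-26,-85,-17)

-26,-85,-17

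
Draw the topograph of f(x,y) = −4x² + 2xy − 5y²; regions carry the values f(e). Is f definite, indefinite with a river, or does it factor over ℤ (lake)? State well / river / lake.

D = b²−4ac = 2² − 4·(-4)·(-5) = -76
D < 0 ⇒ definite ⇒ every region one sign ⇒ single well

well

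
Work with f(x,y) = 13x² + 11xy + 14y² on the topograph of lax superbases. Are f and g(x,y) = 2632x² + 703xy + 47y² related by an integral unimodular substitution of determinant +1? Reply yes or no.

D₁ = -607, D₂ = -607
f: reduced (well bottom): (13,11,14) with a≤c, −a<b≤a
g: flip: (2632,703,47)→(47,-703,2632)
g: translate: b→-45 (≡-703 mod 94), so (47,-703,2632)→(47,-45,14)
g: flip: (47,-45,14)→(14,45,47)
g: translate: b→-11 (≡45 mod 28), so (14,45,47)→(14,-11,13)
g: flip: (14,-11,13)→(13,11,14)
g: reduced (well bottom): (13,11,14) with a≤c, −a<b≤a
reduced forms (13, 11, 14) vs (13, 11, 14) ⇒ equivalent

yes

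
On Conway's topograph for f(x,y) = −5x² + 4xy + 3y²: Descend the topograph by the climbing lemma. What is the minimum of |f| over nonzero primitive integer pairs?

river: ρ → (3,8,-1)
river: ρ → (-1,8,3)
river: ρ → (3,4,-5)
river: ρ → (-5,6,2)
river: ρ → (2,6,-5)
river: ρ → (-5,4,3)
closes: descent 0, river 6
min |a| on river = 1

1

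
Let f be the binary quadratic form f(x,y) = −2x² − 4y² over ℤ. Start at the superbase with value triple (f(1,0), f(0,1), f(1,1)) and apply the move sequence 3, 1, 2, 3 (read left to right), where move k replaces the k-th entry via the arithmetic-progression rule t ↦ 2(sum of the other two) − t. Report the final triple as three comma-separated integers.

start (-2,-4,-6) = (f(1,0),f(0,1),f(1,1))
replace slot 3: 2·((-2)+(-4)) − (-6) = -6 → (-2,-4,-6)
replace slot 1: 2·((-4)+(-6)) − (-2) = -18 → (-18,-4,-6)
replace slot 2: 2·((-18)+(-6)) − (-4) = -44 → (-18,-44,-6)
replace slot 3: 2·((-18)+(-44)) − (-6) = -118 → (-18,-44,-118)

-18,-44,-118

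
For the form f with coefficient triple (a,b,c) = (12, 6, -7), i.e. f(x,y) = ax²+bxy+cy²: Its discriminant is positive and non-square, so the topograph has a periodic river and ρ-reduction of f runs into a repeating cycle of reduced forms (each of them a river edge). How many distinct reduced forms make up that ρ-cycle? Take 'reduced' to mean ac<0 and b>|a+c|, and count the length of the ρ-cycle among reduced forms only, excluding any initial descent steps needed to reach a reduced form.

D = 372, ⌊√D⌋ = 19
river: ρ → (-7,8,11)
river: ρ → (11,14,-4)
river: ρ → (-4,18,3)
river: ρ → (3,18,-4)
river: ρ → (-4,14,11)
river: ρ → (11,8,-7)
river: ρ → (-7,6,12)
river: ρ → (12,18,-1)
river: ρ → (-1,18,12)
river: ρ → (12,6,-7)
ρ-cycle length = 10 (tail of 0 descent steps not counted)

10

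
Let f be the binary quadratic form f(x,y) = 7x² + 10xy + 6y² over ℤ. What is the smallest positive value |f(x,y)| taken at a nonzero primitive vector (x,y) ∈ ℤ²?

translate: b→-4 (≡10 mod 14), so (7,10,6)→(7,-4,3)
flip: (7,-4,3)→(3,4,7)
translate: b→-2 (≡4 mod 6), so (3,4,7)→(3,-2,6)
reduced (well bottom): (3,-2,6) with a≤c, −a<b≤a
well minimum = a = 3

3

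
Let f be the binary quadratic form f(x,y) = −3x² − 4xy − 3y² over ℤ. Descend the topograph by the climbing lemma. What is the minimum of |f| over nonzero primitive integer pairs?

translate: b→-2 (≡4 mod 6), so (3,4,3)→(3,-2,2)
flip: (3,-2,2)→(2,2,3)
reduced (well bottom): (2,2,3) with a≤c, −a<b≤a
well minimum |f| = |-2| = 2 (negative-definite)

2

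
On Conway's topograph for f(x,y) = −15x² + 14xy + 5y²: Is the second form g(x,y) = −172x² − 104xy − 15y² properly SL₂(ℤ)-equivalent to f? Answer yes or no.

D₁ = 496, D₂ = 496
river cycle of f (length 16): (5, 16, -12), (-12, 8, 9), (9, 10, -11), (-11, 12, 8), (8, 20, -3), (-3, 22, 1), (1, 22, -3), (-3, 20, 8), (8, 12, -11), (-11, 10, 9), … (6 more)
river cycle of g (length 16): (-15, 14, 5), (5, 16, -12), (-12, 8, 9), (9, 10, -11), (-11, 12, 8), (8, 20, -3), (-3, 22, 1), (1, 22, -3), (-3, 20, 8), (8, 12, -11), … (6 more)
cycles coincide ⇒ equivalent

yes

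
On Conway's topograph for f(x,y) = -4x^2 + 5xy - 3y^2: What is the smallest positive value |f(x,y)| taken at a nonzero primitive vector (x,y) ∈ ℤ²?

translate: b→3 (≡-5 mod 8), so (4,-5,3)→(4,3,2)
flip: (4,3,2)→(2,-3,4)
translate: b→1 (≡-3 mod 4), so (2,-3,4)→(2,1,3)
reduced (well bottom): (2,1,3) with a≤c, −a<b≤a
well minimum |f| = |-2| = 2 (negative-definite)

2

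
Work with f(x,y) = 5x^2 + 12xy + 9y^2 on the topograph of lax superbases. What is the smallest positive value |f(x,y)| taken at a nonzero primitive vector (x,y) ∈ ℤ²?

translate: b→2 (≡12 mod 10), so (5,12,9)→(5,2,2)
flip: (5,2,2)→(2,-2,5)
translate: b→2 (≡-2 mod 4), so (2,-2,5)→(2,2,5)
reduced (well bottom): (2,2,5) with a≤c, −a<b≤a
well minimum = a = 2

2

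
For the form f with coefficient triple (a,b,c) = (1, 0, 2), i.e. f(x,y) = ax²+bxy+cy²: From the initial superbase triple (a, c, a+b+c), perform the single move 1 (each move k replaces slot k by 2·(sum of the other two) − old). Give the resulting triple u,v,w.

start (1,2,3) = (f(1,0),f(0,1),f(1,1))
replace slot 1: 2·(2+3) − 1 = 9 → (9,2,3)

9,2,3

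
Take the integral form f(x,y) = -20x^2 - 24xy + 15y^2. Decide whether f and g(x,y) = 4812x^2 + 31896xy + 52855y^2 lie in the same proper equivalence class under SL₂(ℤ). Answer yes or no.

D₁ = 1776, D₂ = 1776
river cycle of f (length 8): (15, 24, -20), (-20, 16, 19), (19, 22, -17), (-17, 12, 24), (24, 36, -5), (-5, 34, 31), (31, 28, -8), (-8, 36, 15)
river cycle of g (length 8): (15, 24, -20), (-20, 16, 19), (19, 22, -17), (-17, 12, 24), (24, 36, -5), (-5, 34, 31), (31, 28, -8), (-8, 36, 15)
cycles coincide ⇒ equivalent

yes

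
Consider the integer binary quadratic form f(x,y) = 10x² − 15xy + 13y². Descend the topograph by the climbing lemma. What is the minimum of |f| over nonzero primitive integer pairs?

translate: b→5 (≡-15 mod 20), so (10,-15,13)→(10,5,8)
flip: (10,5,8)→(8,-5,10)
reduced (well bottom): (8,-5,10) with a≤c, −a<b≤a
well minimum = a = 8

8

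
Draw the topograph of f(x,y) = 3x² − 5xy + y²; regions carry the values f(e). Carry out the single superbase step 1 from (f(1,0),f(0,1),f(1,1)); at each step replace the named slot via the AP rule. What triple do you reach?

start (3,1,-1) = (f(1,0),f(0,1),f(1,1))
replace slot 1: 2·(1+(-1)) − 3 = -3 → (-3,1,-1)

-3,1,-1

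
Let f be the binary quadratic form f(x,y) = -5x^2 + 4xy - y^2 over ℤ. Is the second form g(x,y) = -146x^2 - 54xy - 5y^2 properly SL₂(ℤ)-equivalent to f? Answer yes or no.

D₁ = -4, D₂ = -4
f is negative-definite; reduce −f:
−f: flip: (5,-4,1)→(1,4,5)
−f: translate: b→0 (≡4 mod 2), so (1,4,5)→(1,0,1)
−f: reduced (well bottom): (1,0,1) with a≤c, −a<b≤a
flip sign back: reduced form of f is (-1,0,-1)
g is negative-definite; reduce −g:
−g: flip: (146,54,5)→(5,-54,146)
−g: translate: b→-4 (≡-54 mod 10), so (5,-54,146)→(5,-4,1)
−g: flip: (5,-4,1)→(1,4,5)
−g: translate: b→0 (≡4 mod 2), so (1,4,5)→(1,0,1)
−g: reduced (well bottom): (1,0,1) with a≤c, −a<b≤a
flip sign back: reduced form of g is (-1,0,-1)
reduced forms (-1, 0, -1) vs (-1, 0, -1) ⇒ equivalent

yes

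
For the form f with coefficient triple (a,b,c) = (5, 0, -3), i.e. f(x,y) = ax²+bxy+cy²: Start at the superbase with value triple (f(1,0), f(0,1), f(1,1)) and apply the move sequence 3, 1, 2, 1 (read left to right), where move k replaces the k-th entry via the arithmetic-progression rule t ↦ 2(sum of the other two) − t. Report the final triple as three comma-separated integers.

start (5,-3,2) = (f(1,0),f(0,1),f(1,1))
replace slot 3: 2·(5+(-3)) − 2 = 2 → (5,-3,2)
replace slot 1: 2·((-3)+2) − 5 = -7 → (-7,-3,2)
replace slot 2: 2·((-7)+2) − (-3) = -7 → (-7,-7,2)
replace slot 1: 2·((-7)+2) − (-7) = -3 → (-3,-7,2)

-3,-7,2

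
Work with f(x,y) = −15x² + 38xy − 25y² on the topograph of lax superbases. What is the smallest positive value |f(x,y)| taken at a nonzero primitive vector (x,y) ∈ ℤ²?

translate: b→-8 (≡-38 mod 30), so (15,-38,25)→(15,-8,2)
flip: (15,-8,2)→(2,8,15)
translate: b→0 (≡8 mod 4), so (2,8,15)→(2,0,7)
reduced (well bottom): (2,0,7) with a≤c, −a<b≤a
well minimum |f| = |-2| = 2 (negative-definite)

2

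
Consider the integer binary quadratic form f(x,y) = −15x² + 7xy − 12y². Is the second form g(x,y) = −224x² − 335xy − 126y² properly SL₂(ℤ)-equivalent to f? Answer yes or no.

D₁ = -671, D₂ = -671
f is negative-definite; reduce −f:
−f: flip: (15,-7,12)→(12,7,15)
−f: reduced (well bottom): (12,7,15) with a≤c, −a<b≤a
flip sign back: reduced form of f is (-12,-7,-15)
g is negative-definite; reduce −g:
−g: translate: b→-113 (≡335 mod 448), so (224,335,126)→(224,-113,15)
−g: flip: (224,-113,15)→(15,113,224)
−g: translate: b→-7 (≡113 mod 30), so (15,113,224)→(15,-7,12)
−g: flip: (15,-7,12)→(12,7,15)
−g: reduced (well bottom): (12,7,15) with a≤c, −a<b≤a
flip sign back: reduced form of g is (-12,-7,-15)
reduced forms (-12, -7, -15) vs (-12, -7, -15) ⇒ equivalent

yes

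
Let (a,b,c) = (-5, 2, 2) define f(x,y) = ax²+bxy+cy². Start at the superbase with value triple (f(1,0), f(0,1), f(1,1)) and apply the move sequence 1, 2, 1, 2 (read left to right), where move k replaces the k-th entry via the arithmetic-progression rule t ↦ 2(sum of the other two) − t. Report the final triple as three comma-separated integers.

start (-5,2,-1) = (f(1,0),f(0,1),f(1,1))
replace slot 1: 2·(2+(-1)) − (-5) = 7 → (7,2,-1)
replace slot 2: 2·(7+(-1)) − 2 = 10 → (7,10,-1)
replace slot 1: 2·(10+(-1)) − 7 = 11 → (11,10,-1)
replace slot 2: 2·(11+(-1)) − 10 = 10 → (11,10,-1)

11,10,-1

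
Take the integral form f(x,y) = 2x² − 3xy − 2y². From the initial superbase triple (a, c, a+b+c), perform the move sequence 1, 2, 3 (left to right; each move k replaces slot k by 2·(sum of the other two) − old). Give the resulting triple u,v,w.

start (2,-2,-3) = (f(1,0),f(0,1),f(1,1))
replace slot 1: 2·((-2)+(-3)) − 2 = -12 → (-12,-2,-3)
replace slot 2: 2·((-12)+(-3)) − (-2) = -28 → (-12,-28,-3)
replace slot 3: 2·((-12)+(-28)) − (-3) = -77 → (-12,-28,-77)

-12,-28,-77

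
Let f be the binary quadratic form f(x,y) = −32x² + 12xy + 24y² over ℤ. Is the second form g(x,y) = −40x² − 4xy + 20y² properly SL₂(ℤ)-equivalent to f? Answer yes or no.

D₁ = 3216, D₂ = 3216
river cycle of f (length 14): (24, 36, -20), (-20, 44, 16), (16, 52, -8), (-8, 44, 40), (40, 36, -12), (-12, 36, 40), (40, 44, -8), (-8, 52, 16), (16, 44, -20), (-20, 36, 24), … (4 more)
river cycle of g (length 14): (20, 44, -16), (-16, 52, 8), (8, 44, -40), (-40, 36, 12), (12, 36, -40), (-40, 44, 8), (8, 52, -16), (-16, 44, 20), (20, 36, -24), (-24, 12, 32), … (4 more)
cycles differ ⇒ inequivalent

no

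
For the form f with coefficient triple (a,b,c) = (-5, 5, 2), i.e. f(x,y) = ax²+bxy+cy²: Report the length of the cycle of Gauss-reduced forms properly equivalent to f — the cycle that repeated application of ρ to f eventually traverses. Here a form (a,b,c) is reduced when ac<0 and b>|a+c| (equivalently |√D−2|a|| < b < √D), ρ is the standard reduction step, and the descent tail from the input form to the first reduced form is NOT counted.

D = 65, ⌊√D⌋ = 8
river: ρ → (2,7,-2)
river: ρ → (-2,5,5)
river: ρ → (5,5,-2)
river: ρ → (-2,7,2)
river: ρ → (2,5,-5)
river: ρ → (-5,5,2)
ρ-cycle length = 6 (tail of 0 descent steps not counted)

6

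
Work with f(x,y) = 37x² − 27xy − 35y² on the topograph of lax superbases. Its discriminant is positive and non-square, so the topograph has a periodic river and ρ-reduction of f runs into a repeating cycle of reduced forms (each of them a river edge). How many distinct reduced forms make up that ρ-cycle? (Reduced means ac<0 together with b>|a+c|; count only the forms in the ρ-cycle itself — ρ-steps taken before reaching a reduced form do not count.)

D = 5909, ⌊√D⌋ = 76
descent: ρ → (-35,27,37)  [lands on river]
river: ρ → (37,47,-25)
river: ρ → (-25,53,31)
river: ρ → (31,71,-7)
river: ρ → (-7,69,41)
river: ρ → (41,13,-35)
river: ρ → (-35,57,19)
river: ρ → (19,57,-35)
river: ρ → (-35,13,41)
river: ρ → (41,69,-7)
river: ρ → (-7,71,31)
river: ρ → (31,53,-25)
river: ρ → (-25,47,37)
river: ρ → (37,27,-35)
river: ρ → (-35,43,29)
river: ρ → (29,73,-5)
river: ρ → (-5,67,71)
river: ρ → (71,75,-1)
river: ρ → (-1,75,71)
river: ρ → (71,67,-5)
river: ρ → (-5,73,29)
river: ρ → (29,43,-35)
ρ-cycle length = 22 (tail of 1 descent step not counted)

22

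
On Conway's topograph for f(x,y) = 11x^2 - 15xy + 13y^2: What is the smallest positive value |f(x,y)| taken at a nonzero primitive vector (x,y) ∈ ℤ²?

translate: b→7 (≡-15 mod 22), so (11,-15,13)→(11,7,9)
flip: (11,7,9)→(9,-7,11)
reduced (well bottom): (9,-7,11) with a≤c, −a<b≤a
well minimum = a = 9

9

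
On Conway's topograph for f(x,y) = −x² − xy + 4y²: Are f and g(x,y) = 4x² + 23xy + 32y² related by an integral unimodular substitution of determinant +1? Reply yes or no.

D₁ = 17, D₂ = 17
river cycle of f (length 6): (-1, 3, 2), (2, 1, -2), (-2, 3, 1), (1, 3, -2), (-2, 1, 2), (2, 3, -1)
river cycle of g (length 6): (-1, 3, 2), (2, 1, -2), (-2, 3, 1), (1, 3, -2), (-2, 1, 2), (2, 3, -1)
cycles coincide ⇒ equivalent

yes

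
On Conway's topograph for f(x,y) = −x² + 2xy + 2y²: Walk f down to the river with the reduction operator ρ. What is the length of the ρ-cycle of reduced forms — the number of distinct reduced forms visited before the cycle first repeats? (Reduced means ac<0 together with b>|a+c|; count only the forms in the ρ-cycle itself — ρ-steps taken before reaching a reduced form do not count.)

D = 12, ⌊√D⌋ = 3
river: ρ → (2,2,-1)
river: ρ → (-1,2,2)
ρ-cycle length = 2 (tail of 0 descent steps not counted)

2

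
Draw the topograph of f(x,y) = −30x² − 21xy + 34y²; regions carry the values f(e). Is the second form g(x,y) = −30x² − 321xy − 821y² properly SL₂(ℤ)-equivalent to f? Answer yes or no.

D₁ = 4521, D₂ = 4521
river cycle of f (length 34): (34, 21, -30), (-30, 39, 25), (25, 61, -8), (-8, 67, 1), (1, 67, -8), (-8, 61, 25), (25, 39, -30), (-30, 21, 34), (34, 47, -17), (-17, 55, 22), … (24 more)
river cycle of g (length 34): (-30, 39, 25), (25, 61, -8), (-8, 67, 1), (1, 67, -8), (-8, 61, 25), (25, 39, -30), (-30, 21, 34), (34, 47, -17), (-17, 55, 22), (22, 33, -39), … (24 more)
cycles coincide ⇒ equivalent

yes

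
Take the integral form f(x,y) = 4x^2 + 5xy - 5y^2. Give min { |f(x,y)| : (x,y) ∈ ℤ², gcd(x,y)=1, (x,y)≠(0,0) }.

river: ρ → (-5,5,4)
river: ρ → (4,3,-6)
river: ρ → (-6,9,1)
river: ρ → (1,9,-6)
river: ρ → (-6,3,4)
river: ρ → (4,5,-5)
closes: descent 0, river 6
min |a| on river = 1

1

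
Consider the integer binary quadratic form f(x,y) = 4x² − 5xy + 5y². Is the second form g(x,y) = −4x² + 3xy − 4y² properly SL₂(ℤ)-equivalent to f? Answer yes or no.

D₁ = -55, D₂ = -55
f: translate: b→3 (≡-5 mod 8), so (4,-5,5)→(4,3,4)
f: reduced (well bottom): (4,3,4) with a≤c, −a<b≤a
g is negative-definite; reduce −g:
−g: flip: (4,-3,4)→(4,3,4)
−g: reduced (well bottom): (4,3,4) with a≤c, −a<b≤a
flip sign back: reduced form of g is (-4,-3,-4)
reduced forms (4, 3, 4) vs (-4, -3, -4) ⇒ inequivalent

no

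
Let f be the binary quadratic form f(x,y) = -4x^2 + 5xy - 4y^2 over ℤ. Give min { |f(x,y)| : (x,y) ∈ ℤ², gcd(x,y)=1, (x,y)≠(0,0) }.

translate: b→3 (≡-5 mod 8), so (4,-5,4)→(4,3,3)
flip: (4,3,3)→(3,-3,4)
translate: b→3 (≡-3 mod 6), so (3,-3,4)→(3,3,4)
reduced (well bottom): (3,3,4) with a≤c, −a<b≤a
well minimum |f| = |-3| = 3 (negative-definite)

3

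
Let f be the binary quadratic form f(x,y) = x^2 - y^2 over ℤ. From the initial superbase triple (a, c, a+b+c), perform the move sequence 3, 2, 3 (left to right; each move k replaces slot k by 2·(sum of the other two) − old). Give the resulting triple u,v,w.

start (1,-1,0) = (f(1,0),f(0,1),f(1,1))
replace slot 3: 2·(1+(-1)) − 0 = 0 → (1,-1,0)
replace slot 2: 2·(1+0) − (-1) = 3 → (1,3,0)
replace slot 3: 2·(1+3) − 0 = 8 → (1,3,8)

1,3,8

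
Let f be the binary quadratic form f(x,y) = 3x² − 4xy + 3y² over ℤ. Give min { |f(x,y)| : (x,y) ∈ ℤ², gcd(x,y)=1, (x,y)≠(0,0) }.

translate: b→2 (≡-4 mod 6), so (3,-4,3)→(3,2,2)
flip: (3,2,2)→(2,-2,3)
translate: b→2 (≡-2 mod 4), so (2,-2,3)→(2,2,3)
reduced (well bottom): (2,2,3) with a≤c, −a<b≤a
well minimum = a = 2

2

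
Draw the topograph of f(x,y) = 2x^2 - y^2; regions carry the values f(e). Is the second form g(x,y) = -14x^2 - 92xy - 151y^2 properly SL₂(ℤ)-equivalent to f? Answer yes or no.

D₁ = 8, D₂ = 8
river cycle of f (length 2): (-1, 2, 1), (1, 2, -1)
river cycle of g (length 2): (-1, 2, 1), (1, 2, -1)
cycles coincide ⇒ equivalent

yes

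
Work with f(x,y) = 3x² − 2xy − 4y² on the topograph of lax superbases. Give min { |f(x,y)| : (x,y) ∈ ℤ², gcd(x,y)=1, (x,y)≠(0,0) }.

descent: ρ → (-4,2,3)  [lands on river]
river: ρ → (3,4,-3)
river: ρ → (-3,2,4)
river: ρ → (4,6,-1)
river: ρ → (-1,6,4)
river: ρ → (4,2,-3)
river: ρ → (-3,4,3)
river: ρ → (3,2,-4)
river: ρ → (-4,6,1)
river: ρ → (1,6,-4)
closes: descent 1, river 10
min |a| on river = 1

1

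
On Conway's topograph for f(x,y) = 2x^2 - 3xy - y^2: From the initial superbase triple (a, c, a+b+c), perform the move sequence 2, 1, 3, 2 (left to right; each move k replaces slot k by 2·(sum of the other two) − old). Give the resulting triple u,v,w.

start (2,-1,-2) = (f(1,0),f(0,1),f(1,1))
replace slot 2: 2·(2+(-2)) − (-1) = 1 → (2,1,-2)
replace slot 1: 2·(1+(-2)) − 2 = -4 → (-4,1,-2)
replace slot 3: 2·((-4)+1) − (-2) = -4 → (-4,1,-4)
replace slot 2: 2·((-4)+(-4)) − 1 = -17 → (-4,-17,-4)

-4,-17,-4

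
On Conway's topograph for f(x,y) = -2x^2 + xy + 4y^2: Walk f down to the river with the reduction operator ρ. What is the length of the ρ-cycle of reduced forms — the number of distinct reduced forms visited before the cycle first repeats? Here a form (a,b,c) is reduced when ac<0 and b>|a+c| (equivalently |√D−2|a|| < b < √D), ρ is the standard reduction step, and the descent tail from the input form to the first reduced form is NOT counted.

D = 33, ⌊√D⌋ = 5
descent: ρ → (4,-1,-2)
descent: ρ → (-2,5,1)  [lands on river]
river: ρ → (1,5,-2)
river: ρ → (-2,3,3)
river: ρ → (3,3,-2)
ρ-cycle length = 4 (tail of 2 descent steps not counted)

4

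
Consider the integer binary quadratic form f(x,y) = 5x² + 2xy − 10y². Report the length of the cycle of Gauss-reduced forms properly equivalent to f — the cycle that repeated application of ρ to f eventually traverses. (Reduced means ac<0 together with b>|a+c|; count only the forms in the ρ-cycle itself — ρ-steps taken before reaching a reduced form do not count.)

D = 204, ⌊√D⌋ = 14
descent: ρ → (-10,-2,5)
descent: ρ → (5,12,-3)  [lands on river]
river: ρ → (-3,12,5)
river: ρ → (5,8,-7)
river: ρ → (-7,6,6)
river: ρ → (6,6,-7)
river: ρ → (-7,8,5)
ρ-cycle length = 6 (tail of 2 descent steps not counted)

6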